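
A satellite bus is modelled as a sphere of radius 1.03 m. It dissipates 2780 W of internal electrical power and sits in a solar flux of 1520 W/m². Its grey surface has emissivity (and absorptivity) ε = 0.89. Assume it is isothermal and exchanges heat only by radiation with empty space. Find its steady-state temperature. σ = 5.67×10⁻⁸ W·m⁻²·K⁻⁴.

At steady state, absorbed solar power + internal power = radiated power.
Absorbed: α·S·A_cross = 0.89·1520·3.333 = 4509 W (cross-section πr²).
Total input = 4509 + 2780 = 7289 W.
Radiated: εσ·A_surf·T⁴ with A_surf = 4πr² = 13.33 m².
T⁴ = 7289/(0.89·5.67×10⁻⁸·13.33) = 1.083×10¹⁰ K⁴.

T ≈ 323 K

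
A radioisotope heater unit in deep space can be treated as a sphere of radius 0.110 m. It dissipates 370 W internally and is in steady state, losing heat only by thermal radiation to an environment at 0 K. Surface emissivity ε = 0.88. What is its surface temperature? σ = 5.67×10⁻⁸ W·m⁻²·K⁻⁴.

T ≈ 470 K

Steady state: internal power = radiated power, P = εσA T⁴.
Radiating area A = 4πr² = 0.1521 m².
T⁴ = P/(εσA) = 370/(0.88·5.67×10⁻⁸·0.1521) = 4.877×10¹⁰ K⁴.
T = (4.877×10¹⁰)^(1/4).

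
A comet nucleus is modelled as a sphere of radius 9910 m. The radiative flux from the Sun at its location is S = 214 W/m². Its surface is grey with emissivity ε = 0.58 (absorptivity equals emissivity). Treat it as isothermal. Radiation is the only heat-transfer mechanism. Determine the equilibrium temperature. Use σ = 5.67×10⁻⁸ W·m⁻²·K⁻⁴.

At equilibrium, absorbed power = emitted power.
Absorbing cross-section = πr² = 3.085×10⁸ m²; emitting surface = 4πr² = 1.234×10⁹ m² (ratio 4).
εS·A_cross = εσ·A_surf·T⁴  ⇒  T⁴ = S/(4σ)   (ε cancels).
T⁴ = 214/(4·5.67×10⁻⁸) = 9.436×10⁸ K⁴.
T = (9.436×10⁸)^(1/4).

T ≈ 175 K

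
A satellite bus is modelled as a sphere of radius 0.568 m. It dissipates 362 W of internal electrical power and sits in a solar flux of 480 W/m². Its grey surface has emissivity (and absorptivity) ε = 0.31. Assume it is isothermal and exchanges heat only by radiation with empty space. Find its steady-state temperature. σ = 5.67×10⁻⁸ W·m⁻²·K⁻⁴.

T ≈ 291 K

At steady state, absorbed solar power + internal power = radiated power.
Absorbed: α·S·A_cross = 0.31·480·1.014 = 150.8 W (cross-section πr²).
Total input = 150.8 + 362 = 512.8 W.
Radiated: εσ·A_surf·T⁴ with A_surf = 4πr² = 4.054 m².
T⁴ = 512.8/(0.31·5.67×10⁻⁸·4.054) = 7.196×10⁹ K⁴.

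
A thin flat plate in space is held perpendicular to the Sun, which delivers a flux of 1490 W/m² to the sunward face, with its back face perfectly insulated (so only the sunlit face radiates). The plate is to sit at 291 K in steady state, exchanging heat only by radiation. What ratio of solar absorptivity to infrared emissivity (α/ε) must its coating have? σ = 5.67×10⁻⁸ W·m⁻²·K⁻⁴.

Balance: αS·A = εσ·1A·T⁴ ⇒ α/ε = σT⁴/S.
α/ε = 5.67×10⁻⁸·(291)⁴/1490 = 5.67×10⁻⁸·7.171×10⁹/1490.

α/ε ≈ 0.273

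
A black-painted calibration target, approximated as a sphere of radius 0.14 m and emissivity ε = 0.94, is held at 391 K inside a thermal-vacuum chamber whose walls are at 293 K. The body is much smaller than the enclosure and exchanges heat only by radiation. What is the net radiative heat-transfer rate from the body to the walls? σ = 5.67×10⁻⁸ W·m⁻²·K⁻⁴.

P_net ≈ 210 W

For a small grey body in a large enclosure: P_net = εσA(T_body⁴ − T_wall⁴).
A = 4πr² = 0.2463 m²; T_body⁴ − T_wall⁴ = 2.337×10¹⁰ − 7.370×10⁹ = 1.600×10¹⁰ K⁴.
|P_net| = 0.94·5.67×10⁻⁸·0.2463·1.600×10¹⁰.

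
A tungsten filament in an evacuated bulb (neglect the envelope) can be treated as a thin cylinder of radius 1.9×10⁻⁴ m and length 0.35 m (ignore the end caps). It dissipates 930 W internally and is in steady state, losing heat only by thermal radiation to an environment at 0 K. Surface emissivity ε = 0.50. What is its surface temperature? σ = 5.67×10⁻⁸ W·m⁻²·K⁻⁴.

Steady state: internal power = radiated power, P = εσA T⁴.
Radiating area A = 2πrL = 4.178×10⁻⁴ m².
T⁴ = P/(εσA) = 930/(0.50·5.67×10⁻⁸·4.178×10⁻⁴) = 7.851×10¹³ K⁴.
T = (7.851×10¹³)^(1/4).

T ≈ 2980 K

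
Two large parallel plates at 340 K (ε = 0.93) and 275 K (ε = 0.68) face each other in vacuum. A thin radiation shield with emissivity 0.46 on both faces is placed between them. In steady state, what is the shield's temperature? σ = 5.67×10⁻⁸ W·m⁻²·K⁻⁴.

T_s ≈ 315 K

In steady state the net flux on the hot side equals that on the cold side.
σ(T₁⁴−T_s⁴)/D₁ = σ(T_s⁴−T₂⁴)/D₂, with D₁ = 1/ε₁+1/ε_s−1 = 2.249, D₂ = 1/ε_s+1/ε₂−1 = 2.645.
Solve for T_s⁴: T_s⁴ = (D₂·T₁⁴ + D₁·T₂⁴)/(D₁+D₂) = 9.850×10⁹ K⁴.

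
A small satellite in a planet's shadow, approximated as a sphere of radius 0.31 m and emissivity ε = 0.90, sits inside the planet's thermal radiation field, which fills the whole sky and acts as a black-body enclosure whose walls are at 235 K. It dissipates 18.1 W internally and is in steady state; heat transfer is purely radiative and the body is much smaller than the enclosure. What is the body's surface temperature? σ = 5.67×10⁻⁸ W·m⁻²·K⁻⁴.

T ≈ 240 K

For a small grey body in a large enclosure, net radiated power = εσA(T⁴ − T_w⁴).
Steady state: P = εσA(T⁴ − T_w⁴) with A = 4πr² = 1.208 m².
T⁴ = P/(εσA) + T_w⁴ = 18.1/(0.90·5.67×10⁻⁸·1.208) + (235)⁴
    = 2.937×10⁸ + 3.050×10⁹ = 3.344×10⁹ K⁴.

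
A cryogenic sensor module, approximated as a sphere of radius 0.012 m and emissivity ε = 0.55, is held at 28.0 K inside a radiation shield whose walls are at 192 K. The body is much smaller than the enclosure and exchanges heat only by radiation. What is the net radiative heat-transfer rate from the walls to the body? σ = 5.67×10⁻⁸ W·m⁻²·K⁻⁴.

For a small grey body in a large enclosure: P_net = εσA(T_body⁴ − T_wall⁴).
A = 4πr² = 0.001810 m²; T_body⁴ − T_wall⁴ = 6.147×10⁵ − 1.359×10⁹ = -1.358×10⁹ K⁴.
|P_net| = 0.55·5.67×10⁻⁸·0.001810·1.358×10⁹.

P_net ≈ 0.0767 W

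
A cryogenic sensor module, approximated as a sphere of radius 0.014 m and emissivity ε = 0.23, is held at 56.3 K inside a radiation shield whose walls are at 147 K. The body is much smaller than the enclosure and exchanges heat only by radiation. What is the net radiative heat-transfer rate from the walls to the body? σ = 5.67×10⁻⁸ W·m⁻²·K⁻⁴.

For a small grey body in a large enclosure: P_net = εσA(T_body⁴ − T_wall⁴).
A = 4πr² = 0.002463 m²; T_body⁴ − T_wall⁴ = 1.005×10⁷ − 4.669×10⁸ = -4.569×10⁸ K⁴.
|P_net| = 0.23·5.67×10⁻⁸·0.002463·4.569×10⁸.

P_net ≈ 0.0147 W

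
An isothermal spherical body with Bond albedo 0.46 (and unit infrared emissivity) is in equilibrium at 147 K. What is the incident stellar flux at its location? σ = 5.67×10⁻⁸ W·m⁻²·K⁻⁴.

(1−a)S·πr² = σ·4πr²·T⁴ ⇒ S = 4σT⁴/(1−a).
S = 4·5.67×10⁻⁸·4.669×10⁸/0.540.

S ≈ 196 W/m²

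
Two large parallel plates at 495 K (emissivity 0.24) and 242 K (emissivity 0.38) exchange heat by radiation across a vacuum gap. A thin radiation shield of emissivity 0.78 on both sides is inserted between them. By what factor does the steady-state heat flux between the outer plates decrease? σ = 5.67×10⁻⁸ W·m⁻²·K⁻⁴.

factor ≈ 1.27

Without shield: q₀ = σΔ(T⁴)/(1/ε₁+1/ε₂−1) with denominator 5.798.
With shield the two gaps are in series; the resistances add: (1/ε₁+1/ε_s−1)+(1/ε_s+1/ε₂−1) = 4.449+2.914 = 7.362.
Heat-flux ratio q₀/q = 7.362/5.798.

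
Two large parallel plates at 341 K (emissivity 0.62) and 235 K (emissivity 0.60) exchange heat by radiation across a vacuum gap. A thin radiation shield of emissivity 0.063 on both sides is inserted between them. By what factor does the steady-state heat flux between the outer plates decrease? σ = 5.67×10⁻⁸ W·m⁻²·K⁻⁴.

factor ≈ 14.5

Without shield: q₀ = σΔ(T⁴)/(1/ε₁+1/ε₂−1) with denominator 2.280.
With shield the two gaps are in series; the resistances add: (1/ε₁+1/ε_s−1)+(1/ε_s+1/ε₂−1) = 16.49+16.54 = 33.03.
Heat-flux ratio q₀/q = 33.03/2.280.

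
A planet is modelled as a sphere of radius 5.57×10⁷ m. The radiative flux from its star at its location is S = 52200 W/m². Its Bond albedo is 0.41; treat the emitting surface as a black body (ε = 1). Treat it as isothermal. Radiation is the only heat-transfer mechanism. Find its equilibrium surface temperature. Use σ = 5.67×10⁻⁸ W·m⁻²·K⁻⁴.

T ≈ 607 K

At equilibrium, absorbed power = emitted power.
Absorbing cross-section = πr² = 9.747×10¹⁵ m²; emitting surface = 4πr² = 3.899×10¹⁶ m² (ratio 4).
(1−a)S·A_cross = εσ·A_surf·T⁴  ⇒  T⁴ = (1−a)S/(4σ).
T⁴ = 0.590·52200/(4·5.67×10⁻⁸) = 1.358×10¹¹ K⁴.
T = (1.358×10¹¹)^(1/4).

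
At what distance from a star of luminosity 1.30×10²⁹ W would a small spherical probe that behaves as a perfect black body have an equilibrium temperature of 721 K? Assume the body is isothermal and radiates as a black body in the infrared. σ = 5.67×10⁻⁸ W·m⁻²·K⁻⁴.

d ≈ 4.11×10¹¹ m

For an isothermal black-emitting sphere, (1−a)S·πr² = σ·4πr²·T⁴ ⇒ S = 4σT⁴/(1−a).
S = 4·5.67×10⁻⁸·(721)⁴/1.00 = 61290 W/m².
Flux falls as S = L/(4πd²), so d = √(L/(4πS)) = √(1.30×10²⁹/(4π·61290)).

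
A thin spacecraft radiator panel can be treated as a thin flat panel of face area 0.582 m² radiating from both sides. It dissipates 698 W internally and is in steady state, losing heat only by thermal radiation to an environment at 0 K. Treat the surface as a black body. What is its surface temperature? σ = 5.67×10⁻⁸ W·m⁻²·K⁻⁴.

Steady state: internal power = radiated power, P = εσA T⁴.
Radiating area A = 2·0.582 = 1.164 m².
T⁴ = P/(εσA) = 698/(1.0·5.67×10⁻⁸·1.164) = 1.058×10¹⁰ K⁴.
T = (1.058×10¹⁰)^(1/4).

T ≈ 321 K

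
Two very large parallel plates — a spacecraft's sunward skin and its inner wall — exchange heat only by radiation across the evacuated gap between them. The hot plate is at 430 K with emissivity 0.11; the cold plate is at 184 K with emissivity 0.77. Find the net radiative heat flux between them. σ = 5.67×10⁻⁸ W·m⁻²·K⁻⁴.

For two infinite grey parallel plates, q = σ(T₁⁴ − T₂⁴)/(1/ε₁ + 1/ε₂ − 1).
T₁⁴ − T₂⁴ = 3.419×10¹⁰ − 1.146×10⁹ = 3.304×10¹⁰ K⁴.
1/ε₁ + 1/ε₂ − 1 = 9.091 + 1.299 − 1 = 9.390.
q = 5.67×10⁻⁸ × 3.304×10¹⁰ / 9.390.

q ≈ 200 W/m²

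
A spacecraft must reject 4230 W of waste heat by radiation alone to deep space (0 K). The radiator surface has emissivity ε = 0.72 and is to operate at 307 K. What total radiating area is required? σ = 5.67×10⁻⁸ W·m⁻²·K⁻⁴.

P = εσA T⁴ ⇒ A = P/(εσT⁴).
T⁴ = 8.883×10⁹ K⁴.
A = 4230/(0.72 × 5.67×10⁻⁸ × 8.883×10⁹).

A ≈ 11.7 m²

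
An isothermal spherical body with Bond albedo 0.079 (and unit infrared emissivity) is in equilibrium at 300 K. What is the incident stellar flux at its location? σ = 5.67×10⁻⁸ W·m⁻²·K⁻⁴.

S ≈ 1990 W/m²

(1−a)S·πr² = σ·4πr²·T⁴ ⇒ S = 4σT⁴/(1−a).
S = 4·5.67×10⁻⁸·8.100×10⁹/0.921.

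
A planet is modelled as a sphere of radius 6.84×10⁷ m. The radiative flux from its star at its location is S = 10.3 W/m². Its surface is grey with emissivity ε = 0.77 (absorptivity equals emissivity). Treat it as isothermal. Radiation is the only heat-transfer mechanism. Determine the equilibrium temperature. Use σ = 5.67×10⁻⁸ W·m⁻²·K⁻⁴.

T ≈ 82.1 K

At equilibrium, absorbed power = emitted power.
Absorbing cross-section = πr² = 1.470×10¹⁶ m²; emitting surface = 4πr² = 5.879×10¹⁶ m² (ratio 4).
εS·A_cross = εσ·A_surf·T⁴  ⇒  T⁴ = S/(4σ)   (ε cancels).
T⁴ = 10.3/(4·5.67×10⁻⁸) = 4.541×10⁷ K⁴.
T = (4.541×10⁷)^(1/4).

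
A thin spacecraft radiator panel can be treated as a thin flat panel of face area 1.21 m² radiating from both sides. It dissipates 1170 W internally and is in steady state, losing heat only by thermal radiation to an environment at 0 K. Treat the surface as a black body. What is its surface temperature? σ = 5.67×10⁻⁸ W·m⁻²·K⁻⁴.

T ≈ 304 K

Steady state: internal power = radiated power, P = εσA T⁴.
Radiating area A = 2·1.21 = 2.420 m².
T⁴ = P/(εσA) = 1170/(1.0·5.67×10⁻⁸·2.420) = 8.527×10⁹ K⁴.
T = (8.527×10⁹)^(1/4).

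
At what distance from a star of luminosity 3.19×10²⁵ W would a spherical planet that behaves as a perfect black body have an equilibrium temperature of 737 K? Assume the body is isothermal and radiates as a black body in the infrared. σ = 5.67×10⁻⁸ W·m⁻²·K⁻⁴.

For an isothermal black-emitting sphere, (1−a)S·πr² = σ·4πr²·T⁴ ⇒ S = 4σT⁴/(1−a).
S = 4·5.67×10⁻⁸·(737)⁴/1.00 = 66910 W/m².
Flux falls as S = L/(4πd²), so d = √(L/(4πS)) = √(3.19×10²⁵/(4π·66910)).

d ≈ 6.16×10⁹ m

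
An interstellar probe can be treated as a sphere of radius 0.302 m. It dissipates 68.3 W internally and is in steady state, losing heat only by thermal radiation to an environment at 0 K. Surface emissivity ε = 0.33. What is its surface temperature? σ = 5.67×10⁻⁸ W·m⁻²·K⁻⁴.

T ≈ 238 K

Steady state: internal power = radiated power, P = εσA T⁴.
Radiating area A = 4πr² = 1.146 m².
T⁴ = P/(εσA) = 68.3/(0.33·5.67×10⁻⁸·1.146) = 3.185×10⁹ K⁴.
T = (3.185×10⁹)^(1/4).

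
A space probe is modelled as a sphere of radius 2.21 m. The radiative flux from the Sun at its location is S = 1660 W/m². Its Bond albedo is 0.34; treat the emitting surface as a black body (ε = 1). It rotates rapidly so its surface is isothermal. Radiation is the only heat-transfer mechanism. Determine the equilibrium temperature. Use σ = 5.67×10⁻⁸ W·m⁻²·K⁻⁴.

At equilibrium, absorbed power = emitted power.
Absorbing cross-section = πr² = 15.34 m²; emitting surface = 4πr² = 61.38 m² (ratio 4).
(1−a)S·A_cross = εσ·A_surf·T⁴  ⇒  T⁴ = (1−a)S/(4σ).
T⁴ = 0.660·1660/(4·5.67×10⁻⁸) = 4.831×10⁹ K⁴.
T = (4.831×10⁹)^(1/4).

T ≈ 264 K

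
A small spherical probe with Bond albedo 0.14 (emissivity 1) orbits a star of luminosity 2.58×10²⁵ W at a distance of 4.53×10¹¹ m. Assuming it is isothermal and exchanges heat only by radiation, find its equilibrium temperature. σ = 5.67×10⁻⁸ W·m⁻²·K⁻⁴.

First find the stellar flux at distance d: S = L/(4πd²) = 2.58×10²⁵/(4π·(4.53×10¹¹)²) = 10.00 W/m².
For an isothermal sphere, absorbed (1−a)S·πr² = emitted σ·4πr²·T⁴, so T⁴ = (1−a)S/(4σ).
T⁴ = 0.860·10.00/(4·5.67×10⁻⁸) = 3.794×10⁷ K⁴.

T ≈ 78.5 K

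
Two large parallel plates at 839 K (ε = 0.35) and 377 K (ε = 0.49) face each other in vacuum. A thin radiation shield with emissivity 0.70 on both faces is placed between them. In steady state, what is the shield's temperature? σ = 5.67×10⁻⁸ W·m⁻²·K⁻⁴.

T_s ≈ 688 K

In steady state the net flux on the hot side equals that on the cold side.
σ(T₁⁴−T_s⁴)/D₁ = σ(T_s⁴−T₂⁴)/D₂, with D₁ = 1/ε₁+1/ε_s−1 = 3.286, D₂ = 1/ε_s+1/ε₂−1 = 2.469.
Solve for T_s⁴: T_s⁴ = (D₂·T₁⁴ + D₁·T₂⁴)/(D₁+D₂) = 2.241×10¹¹ K⁴.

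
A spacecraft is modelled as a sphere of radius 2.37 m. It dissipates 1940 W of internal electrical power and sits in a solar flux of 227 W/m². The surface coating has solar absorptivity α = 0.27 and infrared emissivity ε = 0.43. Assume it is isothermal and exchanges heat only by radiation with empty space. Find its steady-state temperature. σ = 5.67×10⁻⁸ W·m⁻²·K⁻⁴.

At steady state, absorbed solar power + internal power = radiated power.
Absorbed: α·S·A_cross = 0.27·227·17.65 = 1082 W (cross-section πr²).
Total input = 1082 + 1940 = 3022 W.
Radiated: εσ·A_surf·T⁴ with A_surf = 4πr² = 70.58 m².
T⁴ = 3022/(0.43·5.67×10⁻⁸·70.58) = 1.756×10⁹ K⁴.

T ≈ 205 K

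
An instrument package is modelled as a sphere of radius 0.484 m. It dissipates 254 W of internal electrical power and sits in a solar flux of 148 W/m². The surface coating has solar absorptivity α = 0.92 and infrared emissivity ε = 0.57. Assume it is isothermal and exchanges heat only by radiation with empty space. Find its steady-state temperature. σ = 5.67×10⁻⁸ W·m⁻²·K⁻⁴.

T ≈ 247 K

At steady state, absorbed solar power + internal power = radiated power.
Absorbed: α·S·A_cross = 0.92·148·0.7359 = 100.2 W (cross-section πr²).
Total input = 100.2 + 254 = 354.2 W.
Radiated: εσ·A_surf·T⁴ with A_surf = 4πr² = 2.944 m².
T⁴ = 354.2/(0.57·5.67×10⁻⁸·2.944) = 3.723×10⁹ K⁴.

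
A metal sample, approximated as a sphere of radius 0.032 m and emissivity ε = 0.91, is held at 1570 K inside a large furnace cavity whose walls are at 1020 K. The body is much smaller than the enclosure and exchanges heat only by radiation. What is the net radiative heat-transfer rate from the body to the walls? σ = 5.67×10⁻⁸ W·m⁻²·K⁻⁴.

For a small grey body in a large enclosure: P_net = εσA(T_body⁴ − T_wall⁴).
A = 4πr² = 0.01287 m²; T_body⁴ − T_wall⁴ = 6.076×10¹² − 1.082×10¹² = 4.993×10¹² K⁴.
|P_net| = 0.91·5.67×10⁻⁸·0.01287·4.993×10¹².

P_net ≈ 3320 W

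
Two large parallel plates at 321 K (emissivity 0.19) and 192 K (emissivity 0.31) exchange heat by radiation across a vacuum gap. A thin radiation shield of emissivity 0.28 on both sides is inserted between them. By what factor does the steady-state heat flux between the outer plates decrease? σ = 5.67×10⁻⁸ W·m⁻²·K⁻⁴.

factor ≈ 1.82

Without shield: q₀ = σΔ(T⁴)/(1/ε₁+1/ε₂−1) with denominator 7.489.
With shield the two gaps are in series; the resistances add: (1/ε₁+1/ε_s−1)+(1/ε_s+1/ε₂−1) = 7.835+5.797 = 13.63.
Heat-flux ratio q₀/q = 13.63/7.489.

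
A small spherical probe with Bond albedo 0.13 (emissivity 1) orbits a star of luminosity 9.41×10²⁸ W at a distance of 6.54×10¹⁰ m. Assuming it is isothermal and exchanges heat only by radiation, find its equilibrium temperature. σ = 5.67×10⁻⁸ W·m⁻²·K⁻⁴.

T ≈ 1610 K

First find the stellar flux at distance d: S = L/(4πd²) = 9.41×10²⁸/(4π·(6.54×10¹⁰)²) = 1.751×10⁶ W/m².
For an isothermal sphere, absorbed (1−a)S·πr² = emitted σ·4πr²·T⁴, so T⁴ = (1−a)S/(4σ).
T⁴ = 0.870·1.751×10⁶/(4·5.67×10⁻⁸) = 6.716×10¹² K⁴.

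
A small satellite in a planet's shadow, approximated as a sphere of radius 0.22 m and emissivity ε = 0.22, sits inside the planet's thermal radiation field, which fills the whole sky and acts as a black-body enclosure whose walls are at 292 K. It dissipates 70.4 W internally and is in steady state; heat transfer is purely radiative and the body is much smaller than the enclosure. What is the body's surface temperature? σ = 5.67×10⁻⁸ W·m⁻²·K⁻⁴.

For a small grey body in a large enclosure, net radiated power = εσA(T⁴ − T_w⁴).
Steady state: P = εσA(T⁴ − T_w⁴) with A = 4πr² = 0.6082 m².
T⁴ = P/(εσA) + T_w⁴ = 70.4/(0.22·5.67×10⁻⁸·0.6082) + (292)⁴
    = 9.279×10⁹ + 7.270×10⁹ = 1.655×10¹⁰ K⁴.

T ≈ 359 K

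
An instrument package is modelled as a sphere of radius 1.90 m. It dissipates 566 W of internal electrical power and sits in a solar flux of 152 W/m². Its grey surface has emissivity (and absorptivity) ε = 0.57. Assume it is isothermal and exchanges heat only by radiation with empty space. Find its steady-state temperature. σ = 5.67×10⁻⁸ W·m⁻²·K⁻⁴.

T ≈ 180 K

At steady state, absorbed solar power + internal power = radiated power.
Absorbed: α·S·A_cross = 0.57·152·11.34 = 982.6 W (cross-section πr²).
Total input = 982.6 + 566 = 1549 W.
Radiated: εσ·A_surf·T⁴ with A_surf = 4πr² = 45.36 m².
T⁴ = 1549/(0.57·5.67×10⁻⁸·45.36) = 1.056×10⁹ K⁴.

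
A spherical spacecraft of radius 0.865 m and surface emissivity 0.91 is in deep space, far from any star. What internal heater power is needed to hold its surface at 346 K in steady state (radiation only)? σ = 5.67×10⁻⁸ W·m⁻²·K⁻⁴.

P = εσ·4πr²·T⁴.
4πr² = 9.402 m²; T⁴ = 1.433×10¹⁰ K⁴.
P = 0.91·5.67×10⁻⁸·9.402·1.433×10¹⁰.

P ≈ 6950 W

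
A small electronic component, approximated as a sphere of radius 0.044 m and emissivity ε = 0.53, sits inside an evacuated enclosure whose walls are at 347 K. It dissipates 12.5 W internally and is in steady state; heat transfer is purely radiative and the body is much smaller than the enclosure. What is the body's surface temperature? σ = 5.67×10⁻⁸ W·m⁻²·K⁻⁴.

For a small grey body in a large enclosure, net radiated power = εσA(T⁴ − T_w⁴).
Steady state: P = εσA(T⁴ − T_w⁴) with A = 4πr² = 0.02433 m².
T⁴ = P/(εσA) + T_w⁴ = 12.5/(0.53·5.67×10⁻⁸·0.02433) + (347)⁴
    = 1.710×10¹⁰ + 1.450×10¹⁰ = 3.160×10¹⁰ K⁴.

T ≈ 422 K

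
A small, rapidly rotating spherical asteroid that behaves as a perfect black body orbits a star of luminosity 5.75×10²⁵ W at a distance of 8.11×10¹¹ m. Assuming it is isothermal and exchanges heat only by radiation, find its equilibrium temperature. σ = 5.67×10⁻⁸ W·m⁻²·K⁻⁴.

First find the stellar flux at distance d: S = L/(4πd²) = 5.75×10²⁵/(4π·(8.11×10¹¹)²) = 6.957 W/m².
For an isothermal sphere, absorbed (1−a)S·πr² = emitted σ·4πr²·T⁴, so T⁴ = (1−a)S/(4σ).
T⁴ = 1.00·6.957/(4·5.67×10⁻⁸) = 3.067×10⁷ K⁴.

T ≈ 74.4 K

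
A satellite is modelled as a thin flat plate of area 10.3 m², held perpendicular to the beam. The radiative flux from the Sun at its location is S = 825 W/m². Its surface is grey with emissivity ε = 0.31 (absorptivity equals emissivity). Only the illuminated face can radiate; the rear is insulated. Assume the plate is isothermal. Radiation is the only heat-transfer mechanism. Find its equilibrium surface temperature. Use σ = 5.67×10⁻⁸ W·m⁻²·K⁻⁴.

At equilibrium, absorbed power = emitted power.
Absorbing cross-section = A = 10.30 m²; emitting surface = A = 10.30 m² (ratio 1).
εS·A_cross = εσ·A_surf·T⁴  ⇒  T⁴ = S/(1σ)   (ε cancels).
T⁴ = 825/(1·5.67×10⁻⁸) = 1.455×10¹⁰ K⁴.
T = (1.455×10¹⁰)^(1/4).

T ≈ 347 K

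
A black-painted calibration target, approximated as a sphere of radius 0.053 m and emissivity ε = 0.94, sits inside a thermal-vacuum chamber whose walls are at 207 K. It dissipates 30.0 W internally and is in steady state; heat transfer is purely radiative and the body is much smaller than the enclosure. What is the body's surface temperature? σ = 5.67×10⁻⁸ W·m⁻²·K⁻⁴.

For a small grey body in a large enclosure, net radiated power = εσA(T⁴ − T_w⁴).
Steady state: P = εσA(T⁴ − T_w⁴) with A = 4πr² = 0.03530 m².
T⁴ = P/(εσA) + T_w⁴ = 30.0/(0.94·5.67×10⁻⁸·0.03530) + (207)⁴
    = 1.595×10¹⁰ + 1.836×10⁹ = 1.778×10¹⁰ K⁴.

T ≈ 365 K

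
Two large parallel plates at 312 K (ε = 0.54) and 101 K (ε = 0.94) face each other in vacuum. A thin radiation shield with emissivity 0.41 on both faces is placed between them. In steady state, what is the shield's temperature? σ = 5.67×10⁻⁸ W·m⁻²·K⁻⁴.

T_s ≈ 254 K

In steady state the net flux on the hot side equals that on the cold side.
σ(T₁⁴−T_s⁴)/D₁ = σ(T_s⁴−T₂⁴)/D₂, with D₁ = 1/ε₁+1/ε_s−1 = 3.291, D₂ = 1/ε_s+1/ε₂−1 = 2.503.
Solve for T_s⁴: T_s⁴ = (D₂·T₁⁴ + D₁·T₂⁴)/(D₁+D₂) = 4.153×10⁹ K⁴.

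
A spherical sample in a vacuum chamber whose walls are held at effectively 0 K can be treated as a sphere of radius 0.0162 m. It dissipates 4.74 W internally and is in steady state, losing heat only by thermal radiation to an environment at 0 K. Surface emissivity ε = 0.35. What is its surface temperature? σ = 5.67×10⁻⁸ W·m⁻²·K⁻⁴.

T ≈ 519 K

Steady state: internal power = radiated power, P = εσA T⁴.
Radiating area A = 4πr² = 0.003298 m².
T⁴ = P/(εσA) = 4.74/(0.35·5.67×10⁻⁸·0.003298) = 7.242×10¹⁰ K⁴.
T = (7.242×10¹⁰)^(1/4).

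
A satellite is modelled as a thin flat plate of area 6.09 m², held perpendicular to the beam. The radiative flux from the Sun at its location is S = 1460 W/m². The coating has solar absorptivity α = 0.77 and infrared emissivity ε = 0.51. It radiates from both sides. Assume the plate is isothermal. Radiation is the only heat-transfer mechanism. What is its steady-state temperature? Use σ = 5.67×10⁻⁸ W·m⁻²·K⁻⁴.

T ≈ 373 K

At equilibrium, absorbed power = emitted power.
Absorbing cross-section = A = 6.090 m²; emitting surface = 2A = 12.18 m² (ratio 2).
αS·A_cross = εσ·A_surf·T⁴  ⇒  T⁴ = αS/(ε·2σ).
T⁴ = 0.770·1460/(0.51·2·5.67×10⁻⁸) = 1.944×10¹⁰ K⁴.
T = (1.944×10¹⁰)^(1/4).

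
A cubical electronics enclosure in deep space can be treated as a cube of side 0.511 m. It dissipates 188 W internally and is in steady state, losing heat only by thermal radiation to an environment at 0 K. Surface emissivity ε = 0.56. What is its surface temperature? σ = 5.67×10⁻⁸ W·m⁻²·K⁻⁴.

T ≈ 248 K

Steady state: internal power = radiated power, P = εσA T⁴.
Radiating area A = 6L² = 1.567 m².
T⁴ = P/(εσA) = 188/(0.56·5.67×10⁻⁸·1.567) = 3.779×10⁹ K⁴.
T = (3.779×10⁹)^(1/4).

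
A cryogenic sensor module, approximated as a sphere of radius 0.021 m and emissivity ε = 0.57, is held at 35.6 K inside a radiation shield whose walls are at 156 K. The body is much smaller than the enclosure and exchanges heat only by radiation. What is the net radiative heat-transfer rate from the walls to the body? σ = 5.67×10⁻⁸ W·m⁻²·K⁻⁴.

P_net ≈ 0.106 W

For a small grey body in a large enclosure: P_net = εσA(T_body⁴ − T_wall⁴).
A = 4πr² = 0.005542 m²; T_body⁴ − T_wall⁴ = 1.606×10⁶ − 5.922×10⁸ = -5.906×10⁸ K⁴.
|P_net| = 0.57·5.67×10⁻⁸·0.005542·5.906×10⁸.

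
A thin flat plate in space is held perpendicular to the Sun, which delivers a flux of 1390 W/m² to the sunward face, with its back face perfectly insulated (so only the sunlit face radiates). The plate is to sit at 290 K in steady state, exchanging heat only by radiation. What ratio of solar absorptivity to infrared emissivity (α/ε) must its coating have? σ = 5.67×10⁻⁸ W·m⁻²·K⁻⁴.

α/ε ≈ 0.289

Balance: αS·A = εσ·1A·T⁴ ⇒ α/ε = σT⁴/S.
α/ε = 5.67×10⁻⁸·(290)⁴/1390 = 5.67×10⁻⁸·7.073×10⁹/1390.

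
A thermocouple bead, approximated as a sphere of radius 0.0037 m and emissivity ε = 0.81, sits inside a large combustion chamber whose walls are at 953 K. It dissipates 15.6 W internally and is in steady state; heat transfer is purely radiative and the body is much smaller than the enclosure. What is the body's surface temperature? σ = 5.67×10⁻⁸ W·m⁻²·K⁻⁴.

T ≈ 1290 K

For a small grey body in a large enclosure, net radiated power = εσA(T⁴ − T_w⁴).
Steady state: P = εσA(T⁴ − T_w⁴) with A = 4πr² = 1.720×10⁻⁴ m².
T⁴ = P/(εσA) + T_w⁴ = 15.6/(0.81·5.67×10⁻⁸·1.720×10⁻⁴) + (953)⁴
    = 1.974×10¹² + 8.248×10¹¹ = 2.799×10¹² K⁴.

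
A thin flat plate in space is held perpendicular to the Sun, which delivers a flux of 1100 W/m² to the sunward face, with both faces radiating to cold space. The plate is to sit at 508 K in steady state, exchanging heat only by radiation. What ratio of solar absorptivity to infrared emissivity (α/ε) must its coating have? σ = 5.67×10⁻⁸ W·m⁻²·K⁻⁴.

α/ε ≈ 6.87

Balance: αS·A = εσ·2A·T⁴ ⇒ α/ε = 2σT⁴/S.
α/ε = 2·5.67×10⁻⁸·(508)⁴/1100 = 2·5.67×10⁻⁸·6.660×10¹⁰/1100.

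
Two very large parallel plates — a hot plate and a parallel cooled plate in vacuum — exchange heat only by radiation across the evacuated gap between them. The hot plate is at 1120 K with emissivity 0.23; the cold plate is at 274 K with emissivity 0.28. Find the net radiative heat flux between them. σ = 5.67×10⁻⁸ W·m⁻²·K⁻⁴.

q ≈ 12800 W/m²

For two infinite grey parallel plates, q = σ(T₁⁴ − T₂⁴)/(1/ε₁ + 1/ε₂ − 1).
T₁⁴ − T₂⁴ = 1.574×10¹² − 5.636×10⁹ = 1.568×10¹² K⁴.
1/ε₁ + 1/ε₂ − 1 = 4.348 + 3.571 − 1 = 6.919.
q = 5.67×10⁻⁸ × 1.568×10¹² / 6.919.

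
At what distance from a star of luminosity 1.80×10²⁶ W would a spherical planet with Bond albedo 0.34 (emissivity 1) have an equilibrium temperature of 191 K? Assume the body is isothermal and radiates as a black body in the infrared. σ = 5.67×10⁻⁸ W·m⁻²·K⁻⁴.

For an isothermal black-emitting sphere, (1−a)S·πr² = σ·4πr²·T⁴ ⇒ S = 4σT⁴/(1−a).
S = 4·5.67×10⁻⁸·(191)⁴/0.660 = 457.3 W/m².
Flux falls as S = L/(4πd²), so d = √(L/(4πS)) = √(1.80×10²⁶/(4π·457.3)).

d ≈ 1.77×10¹¹ m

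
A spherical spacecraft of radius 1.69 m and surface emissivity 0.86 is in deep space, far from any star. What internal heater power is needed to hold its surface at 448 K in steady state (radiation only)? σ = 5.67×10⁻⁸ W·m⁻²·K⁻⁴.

P ≈ 70500 W

P = εσ·4πr²·T⁴.
4πr² = 35.89 m²; T⁴ = 4.028×10¹⁰ K⁴.
P = 0.86·5.67×10⁻⁸·35.89·4.028×10¹⁰.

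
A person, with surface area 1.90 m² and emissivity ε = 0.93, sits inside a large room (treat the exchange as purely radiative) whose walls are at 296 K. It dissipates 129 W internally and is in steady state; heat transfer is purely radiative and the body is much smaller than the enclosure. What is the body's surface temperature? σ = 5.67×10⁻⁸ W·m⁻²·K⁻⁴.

T ≈ 308 K

For a small grey body in a large enclosure, net radiated power = εσA(T⁴ − T_w⁴).
Steady state: P = εσA(T⁴ − T_w⁴) with A = 1.90 m².
T⁴ = P/(εσA) + T_w⁴ = 129/(0.93·5.67×10⁻⁸·1.900) + (296)⁴
    = 1.288×10⁹ + 7.677×10⁹ = 8.964×10⁹ K⁴.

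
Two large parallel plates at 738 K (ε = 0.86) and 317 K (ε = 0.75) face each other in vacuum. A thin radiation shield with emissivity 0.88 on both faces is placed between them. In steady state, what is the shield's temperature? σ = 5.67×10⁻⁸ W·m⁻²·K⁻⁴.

In steady state the net flux on the hot side equals that on the cold side.
σ(T₁⁴−T_s⁴)/D₁ = σ(T_s⁴−T₂⁴)/D₂, with D₁ = 1/ε₁+1/ε_s−1 = 1.299, D₂ = 1/ε_s+1/ε₂−1 = 1.470.
Solve for T_s⁴: T_s⁴ = (D₂·T₁⁴ + D₁·T₂⁴)/(D₁+D₂) = 1.622×10¹¹ K⁴.

T_s ≈ 635 K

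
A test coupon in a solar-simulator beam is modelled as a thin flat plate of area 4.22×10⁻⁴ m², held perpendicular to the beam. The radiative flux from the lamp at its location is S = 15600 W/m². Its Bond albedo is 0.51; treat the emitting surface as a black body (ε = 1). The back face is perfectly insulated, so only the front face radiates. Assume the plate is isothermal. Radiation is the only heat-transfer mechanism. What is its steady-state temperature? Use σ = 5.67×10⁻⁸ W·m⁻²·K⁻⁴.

T ≈ 606 K

At equilibrium, absorbed power = emitted power.
Absorbing cross-section = A = 4.220×10⁻⁴ m²; emitting surface = A = 4.220×10⁻⁴ m² (ratio 1).
(1−a)S·A_cross = εσ·A_surf·T⁴  ⇒  T⁴ = (1−a)S/(1σ).
T⁴ = 0.490·15600/(1·5.67×10⁻⁸) = 1.348×10¹¹ K⁴.
T = (1.348×10¹¹)^(1/4).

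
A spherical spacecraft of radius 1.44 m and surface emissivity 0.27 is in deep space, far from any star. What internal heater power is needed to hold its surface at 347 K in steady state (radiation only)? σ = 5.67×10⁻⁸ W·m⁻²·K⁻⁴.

P ≈ 5780 W

P = εσ·4πr²·T⁴.
4πr² = 26.06 m²; T⁴ = 1.450×10¹⁰ K⁴.
P = 0.27·5.67×10⁻⁸·26.06·1.450×10¹⁰.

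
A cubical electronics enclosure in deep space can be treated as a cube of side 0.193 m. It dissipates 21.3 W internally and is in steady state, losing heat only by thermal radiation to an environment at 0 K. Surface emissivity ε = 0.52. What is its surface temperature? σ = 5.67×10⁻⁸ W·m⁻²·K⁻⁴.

T ≈ 238 K

Steady state: internal power = radiated power, P = εσA T⁴.
Radiating area A = 6L² = 0.2235 m².
T⁴ = P/(εσA) = 21.3/(0.52·5.67×10⁻⁸·0.2235) = 3.232×10⁹ K⁴.
T = (3.232×10⁹)^(1/4).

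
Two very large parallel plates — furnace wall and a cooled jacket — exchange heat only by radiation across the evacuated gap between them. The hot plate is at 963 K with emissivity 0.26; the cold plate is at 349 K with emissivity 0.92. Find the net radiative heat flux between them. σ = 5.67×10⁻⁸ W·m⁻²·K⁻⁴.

q ≈ 12200 W/m²

For two infinite grey parallel plates, q = σ(T₁⁴ − T₂⁴)/(1/ε₁ + 1/ε₂ − 1).
T₁⁴ − T₂⁴ = 8.600×10¹¹ − 1.484×10¹⁰ = 8.452×10¹¹ K⁴.
1/ε₁ + 1/ε₂ − 1 = 3.846 + 1.087 − 1 = 3.933.
q = 5.67×10⁻⁸ × 8.452×10¹¹ / 3.933.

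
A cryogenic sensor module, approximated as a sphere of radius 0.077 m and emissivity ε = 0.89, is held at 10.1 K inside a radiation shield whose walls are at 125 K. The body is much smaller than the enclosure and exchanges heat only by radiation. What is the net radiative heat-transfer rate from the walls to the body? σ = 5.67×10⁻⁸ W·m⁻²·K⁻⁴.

For a small grey body in a large enclosure: P_net = εσA(T_body⁴ − T_wall⁴).
A = 4πr² = 0.07451 m²; T_body⁴ − T_wall⁴ = 10410 − 2.441×10⁸ = -2.441×10⁸ K⁴.
|P_net| = 0.89·5.67×10⁻⁸·0.07451·2.441×10⁸.

P_net ≈ 0.918 W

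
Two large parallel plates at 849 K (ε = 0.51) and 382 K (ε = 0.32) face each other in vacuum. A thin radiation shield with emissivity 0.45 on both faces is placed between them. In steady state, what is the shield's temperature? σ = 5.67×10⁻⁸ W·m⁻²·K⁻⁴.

T_s ≈ 746 K

In steady state the net flux on the hot side equals that on the cold side.
σ(T₁⁴−T_s⁴)/D₁ = σ(T_s⁴−T₂⁴)/D₂, with D₁ = 1/ε₁+1/ε_s−1 = 3.183, D₂ = 1/ε_s+1/ε₂−1 = 4.347.
Solve for T_s⁴: T_s⁴ = (D₂·T₁⁴ + D₁·T₂⁴)/(D₁+D₂) = 3.089×10¹¹ K⁴.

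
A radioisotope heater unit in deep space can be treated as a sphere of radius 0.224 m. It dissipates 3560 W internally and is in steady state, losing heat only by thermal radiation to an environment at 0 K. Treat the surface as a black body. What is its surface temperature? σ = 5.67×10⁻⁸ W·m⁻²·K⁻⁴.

T ≈ 562 K

Steady state: internal power = radiated power, P = εσA T⁴.
Radiating area A = 4πr² = 0.6305 m².
T⁴ = P/(εσA) = 3560/(1.0·5.67×10⁻⁸·0.6305) = 9.958×10¹⁰ K⁴.
T = (9.958×10¹⁰)^(1/4).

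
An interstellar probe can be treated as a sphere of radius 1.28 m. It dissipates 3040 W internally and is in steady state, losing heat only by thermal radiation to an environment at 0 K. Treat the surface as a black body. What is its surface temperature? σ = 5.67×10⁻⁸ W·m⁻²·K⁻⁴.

Steady state: internal power = radiated power, P = εσA T⁴.
Radiating area A = 4πr² = 20.59 m².
T⁴ = P/(εσA) = 3040/(1.0·5.67×10⁻⁸·20.59) = 2.604×10⁹ K⁴.
T = (2.604×10⁹)^(1/4).

T ≈ 226 K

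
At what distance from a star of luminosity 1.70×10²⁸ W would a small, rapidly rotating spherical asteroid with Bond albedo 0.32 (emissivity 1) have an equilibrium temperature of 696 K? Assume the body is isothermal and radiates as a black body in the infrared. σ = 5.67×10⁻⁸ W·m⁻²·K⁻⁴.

d ≈ 1.31×10¹¹ m

For an isothermal black-emitting sphere, (1−a)S·πr² = σ·4πr²·T⁴ ⇒ S = 4σT⁴/(1−a).
S = 4·5.67×10⁻⁸·(696)⁴/0.680 = 78270 W/m².
Flux falls as S = L/(4πd²), so d = √(L/(4πS)) = √(1.70×10²⁸/(4π·78270)).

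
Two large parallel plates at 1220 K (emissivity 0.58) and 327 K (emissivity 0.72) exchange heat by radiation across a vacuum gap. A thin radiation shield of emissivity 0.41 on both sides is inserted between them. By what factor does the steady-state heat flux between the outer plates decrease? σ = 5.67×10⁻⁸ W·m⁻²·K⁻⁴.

factor ≈ 2.84

Without shield: q₀ = σΔ(T⁴)/(1/ε₁+1/ε₂−1) with denominator 2.113.
With shield the two gaps are in series; the resistances add: (1/ε₁+1/ε_s−1)+(1/ε_s+1/ε₂−1) = 3.163+2.828 = 5.991.
Heat-flux ratio q₀/q = 5.991/2.113.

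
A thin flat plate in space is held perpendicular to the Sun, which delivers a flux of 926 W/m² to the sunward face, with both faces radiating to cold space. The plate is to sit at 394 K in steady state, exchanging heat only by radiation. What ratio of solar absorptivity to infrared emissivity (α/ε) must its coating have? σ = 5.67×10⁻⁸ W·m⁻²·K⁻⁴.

Balance: αS·A = εσ·2A·T⁴ ⇒ α/ε = 2σT⁴/S.
α/ε = 2·5.67×10⁻⁸·(394)⁴/926 = 2·5.67×10⁻⁸·2.410×10¹⁰/926.

α/ε ≈ 2.95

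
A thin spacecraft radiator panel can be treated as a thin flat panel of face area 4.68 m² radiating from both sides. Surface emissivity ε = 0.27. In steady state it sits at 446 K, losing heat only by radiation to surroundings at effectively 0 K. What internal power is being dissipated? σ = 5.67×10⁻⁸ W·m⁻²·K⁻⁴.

Steady state: P = εσA T⁴.
A = 2·4.68 = 9.360 m²; T⁴ = (446)⁴ = 3.957×10¹⁰ K⁴.
P = 0.27 × 5.67×10⁻⁸ × 9.360 × 3.957×10¹⁰.

P ≈ 5670 W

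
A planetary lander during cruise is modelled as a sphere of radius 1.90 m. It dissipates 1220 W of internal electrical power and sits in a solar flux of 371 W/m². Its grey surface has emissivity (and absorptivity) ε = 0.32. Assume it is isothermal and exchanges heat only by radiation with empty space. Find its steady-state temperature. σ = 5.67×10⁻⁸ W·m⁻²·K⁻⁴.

At steady state, absorbed solar power + internal power = radiated power.
Absorbed: α·S·A_cross = 0.32·371·11.34 = 1346 W (cross-section πr²).
Total input = 1346 + 1220 = 2566 W.
Radiated: εσ·A_surf·T⁴ with A_surf = 4πr² = 45.36 m².
T⁴ = 2566/(0.32·5.67×10⁻⁸·45.36) = 3.118×10⁹ K⁴.

T ≈ 236 K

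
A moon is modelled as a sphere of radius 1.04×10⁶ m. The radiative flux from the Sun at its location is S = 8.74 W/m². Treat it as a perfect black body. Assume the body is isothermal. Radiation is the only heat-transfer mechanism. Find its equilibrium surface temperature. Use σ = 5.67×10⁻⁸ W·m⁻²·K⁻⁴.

At equilibrium, absorbed power = emitted power.
Absorbing cross-section = πr² = 3.398×10¹² m²; emitting surface = 4πr² = 1.359×10¹³ m² (ratio 4).
S·A_cross = εσ·A_surf·T⁴  ⇒  T⁴ = S/(4σ).
T⁴ = 1.00·8.74/(4·5.67×10⁻⁸) = 3.854×10⁷ K⁴.
T = (3.854×10⁷)^(1/4).

T ≈ 78.8 K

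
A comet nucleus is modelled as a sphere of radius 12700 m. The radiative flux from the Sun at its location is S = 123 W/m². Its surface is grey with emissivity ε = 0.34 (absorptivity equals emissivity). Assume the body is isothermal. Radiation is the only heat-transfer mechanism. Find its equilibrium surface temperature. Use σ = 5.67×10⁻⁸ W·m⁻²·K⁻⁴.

T ≈ 153 K

At equilibrium, absorbed power = emitted power.
Absorbing cross-section = πr² = 5.067×10⁸ m²; emitting surface = 4πr² = 2.027×10⁹ m² (ratio 4).
εS·A_cross = εσ·A_surf·T⁴  ⇒  T⁴ = S/(4σ)   (ε cancels).
T⁴ = 123/(4·5.67×10⁻⁸) = 5.423×10⁸ K⁴.
T = (5.423×10⁸)^(1/4).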